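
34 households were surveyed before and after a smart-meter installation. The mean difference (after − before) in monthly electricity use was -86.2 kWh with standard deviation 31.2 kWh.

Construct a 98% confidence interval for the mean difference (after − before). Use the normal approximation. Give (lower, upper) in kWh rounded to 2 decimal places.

(-98.65, -73.75)

This is a matched-pairs design, so SE = s_d/√n = 31.2/√34 = 5.3508.
Margin = 2.326 × 5.3508 = 12.4460; the interval is -86.2 ± 12.4460 = (-98.65, -73.75).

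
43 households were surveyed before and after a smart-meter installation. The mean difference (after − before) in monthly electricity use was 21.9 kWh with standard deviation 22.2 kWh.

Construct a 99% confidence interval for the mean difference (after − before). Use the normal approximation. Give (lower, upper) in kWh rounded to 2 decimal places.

This is a matched-pairs design, so SE = s_d/√n = 22.2/√43 = 3.3855.
Margin = 2.576 × 3.3855 = 8.7210; the interval is 21.9 ± 8.7210 = (13.18, 30.62).

(13.18, 30.62)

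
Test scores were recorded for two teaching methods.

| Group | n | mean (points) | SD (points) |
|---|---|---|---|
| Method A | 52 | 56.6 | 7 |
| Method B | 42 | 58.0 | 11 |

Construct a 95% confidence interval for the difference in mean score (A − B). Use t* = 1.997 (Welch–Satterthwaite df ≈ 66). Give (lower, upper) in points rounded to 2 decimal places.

Standard errors of each mean: 7/√52 = 0.9707 and 11/√42 = 1.6973.
SE(x̄₁ − x̄₂) = √(0.9707² + 1.6973²) = 1.9553 for independent samples with unequal variances.
With t* = 1.997, the margin is 1.997 × 1.9553 = 3.9047.
x̄₁ − x̄₂ = 56.6 − 58.0 = -1.4000; the interval is -1.4000 ± 3.9047 = (-5.30, 2.50).

(-5.30, 2.50)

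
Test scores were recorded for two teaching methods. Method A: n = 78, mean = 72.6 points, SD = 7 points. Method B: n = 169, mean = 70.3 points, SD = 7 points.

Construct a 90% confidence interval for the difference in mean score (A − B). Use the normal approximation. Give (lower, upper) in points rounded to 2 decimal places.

SE₁ = s₁/√n₁ = 7/√78 = 0.7926; SE₂ = 7/√169 = 0.5385.
Independent samples, unequal variances: SE_diff = √(SE₁² + SE₂²) = √(0.62821476 + 0.28998225) = 0.9582.
z* = 1.645, so margin of error = 1.645 × 0.9582 = 1.5762.
Difference in means = 72.6 − 70.3 = 2.3000.
2.3000 ± 1.5762 → (0.72, 3.88).

(0.72, 3.88)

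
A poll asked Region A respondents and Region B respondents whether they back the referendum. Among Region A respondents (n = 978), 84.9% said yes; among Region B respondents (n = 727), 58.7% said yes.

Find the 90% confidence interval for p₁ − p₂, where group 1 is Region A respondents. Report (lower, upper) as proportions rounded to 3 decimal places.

The two standard errors are √(0.8490×0.1510/978) = 0.01145 and √(0.5870×0.4130/727) = 0.01826.
Because the samples are independent, SE_diff = √(0.01145² + 0.01826²) = 0.02155.
Using z* = 1.645 for 90%, ME = 1.645 × 0.02155 = 0.03545.
p̂₁ − p̂₂ = 0.2620; interval 0.2620 ± 0.03545 gives (0.227, 0.297).

(0.227, 0.297)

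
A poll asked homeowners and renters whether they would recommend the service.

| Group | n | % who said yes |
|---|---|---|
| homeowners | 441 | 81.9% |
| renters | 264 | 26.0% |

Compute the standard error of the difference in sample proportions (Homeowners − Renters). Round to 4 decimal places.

SE₁ = √(p̂₁(1−p̂₁)/n₁) = √(0.8190·0.1810/441) = 0.01833; SE₂ = √(0.2600·0.7400/264) = 0.02700.
Independent samples: SE of the difference = √(SE₁² + SE₂²) = √(0.0003359889 + 0.000729) = 0.03263.

0.0326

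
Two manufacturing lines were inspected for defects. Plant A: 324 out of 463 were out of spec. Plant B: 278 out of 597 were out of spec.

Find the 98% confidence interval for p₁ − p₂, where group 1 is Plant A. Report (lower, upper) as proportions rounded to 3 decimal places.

(0.165, 0.303)

Sample proportions: 324/463 = 0.6998, 278/597 = 0.4657.
Each SE is √(p̂(1−p̂)/n): √(0.6998·0.3002/463) = 0.02130 and √(0.4657·0.5343/597) = 0.02042.
SE(p̂₁ − p̂₂) = √(SE₁² + SE₂²) = √(0.00045369 + 0.0004169764) = 0.02951, since the two samples are independent.
At 98% confidence z* = 2.326; margin = 2.326 × 0.02951 = 0.06864.
The difference is 0.6998 − 0.4657 = 0.2341, so the interval is 0.2341 ± 0.06864 = (0.165, 0.303).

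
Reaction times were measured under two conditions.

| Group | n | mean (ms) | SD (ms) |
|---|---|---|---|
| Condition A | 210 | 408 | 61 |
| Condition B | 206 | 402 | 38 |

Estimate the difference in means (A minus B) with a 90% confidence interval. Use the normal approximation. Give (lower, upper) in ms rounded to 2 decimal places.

(-2.18, 14.18)

Standard errors of each mean: 61/√210 = 4.2094 and 38/√206 = 2.6476.
SE(x̄₁ − x̄₂) = √(4.2094² + 2.6476²) = 4.9728 for independent samples with unequal variances.
With z* = 1.645, the margin is 1.645 × 4.9728 = 8.1803.
x̄₁ − x̄₂ = 408 − 402 = 6.0000; the interval is 6.0000 ± 8.1803 = (-2.18, 14.18).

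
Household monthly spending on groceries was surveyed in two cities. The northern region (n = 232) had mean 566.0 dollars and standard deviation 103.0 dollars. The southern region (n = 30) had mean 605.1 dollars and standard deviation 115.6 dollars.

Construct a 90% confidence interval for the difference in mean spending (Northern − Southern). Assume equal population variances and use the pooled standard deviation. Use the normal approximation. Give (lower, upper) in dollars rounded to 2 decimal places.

(-72.45, -5.75)

Pooled variance s_p² = [231·103.0² + 29·115.6²] / (232+30−2) = 10916.2171, so s_p = 104.4807.
SE_diff = s_p·√(1/n₁ + 1/n₂) = 104.4807·√(1/232 + 1/30) = 20.2713.
z* = 1.645; margin = 1.645 × 20.2713 = 33.3463.
Difference = 566.0 − 605.1 = -39.1000.
-39.1000 ± 33.3463 → (-72.45, -5.75).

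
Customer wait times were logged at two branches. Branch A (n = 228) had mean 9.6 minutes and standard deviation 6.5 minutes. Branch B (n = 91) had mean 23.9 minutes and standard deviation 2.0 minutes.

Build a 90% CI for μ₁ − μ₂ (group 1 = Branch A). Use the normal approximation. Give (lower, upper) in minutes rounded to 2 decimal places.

SE₁ = s₁/√n₁ = 6.5/√228 = 0.4305; SE₂ = 2.0/√91 = 0.2097.
Independent samples, unequal variances: SE_diff = √(SE₁² + SE₂²) = √(0.18533025 + 0.04397409) = 0.4789.
z* = 1.645, so margin of error = 1.645 × 0.4789 = 0.7878.
Difference in means = 9.6 − 23.9 = -14.3000.
-14.3000 ± 0.7878 → (-15.09, -13.51).

(-15.09, -13.51)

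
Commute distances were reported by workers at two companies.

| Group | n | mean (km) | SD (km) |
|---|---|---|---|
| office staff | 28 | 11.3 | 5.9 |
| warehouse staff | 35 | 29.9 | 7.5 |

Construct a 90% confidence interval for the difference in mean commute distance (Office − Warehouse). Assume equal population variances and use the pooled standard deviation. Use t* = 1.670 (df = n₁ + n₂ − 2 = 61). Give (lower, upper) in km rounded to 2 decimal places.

s_p = √[((n₁−1)s₁² + (n₂−1)s₂²)/(n₁+n₂−2)] = √[(27·5.9² + 34·7.5²)/61] = 6.8381.
SE = 6.8381·√(1/28 + 1/35) = 1.7338.
With t* = 1.670, margin = 1.670 × 1.7338 = 2.8954.
x̄₁ − x̄₂ = 11.3 − 29.9 = -18.6000; interval -18.6000 ± 2.8954 = (-21.50, -15.70).

(-21.50, -15.70)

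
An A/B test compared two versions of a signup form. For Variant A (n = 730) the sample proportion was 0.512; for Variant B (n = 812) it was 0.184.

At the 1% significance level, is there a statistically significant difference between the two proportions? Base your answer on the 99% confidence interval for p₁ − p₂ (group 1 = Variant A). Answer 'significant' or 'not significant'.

Each SE is √(p̂(1−p̂)/n): √(0.5120·0.4880/730) = 0.01850 and √(0.1840·0.8160/812) = 0.01360.
SE(p̂₁ − p̂₂) = √(SE₁² + SE₂²) = √(0.00034225 + 0.00018496) = 0.02296, since the two samples are independent.
At 99% confidence z* = 2.576; margin = 2.576 × 0.02296 = 0.05914.
The difference is 0.5120 − 0.1840 = 0.3280, so the interval is 0.3280 ± 0.05914 = (0.26886, 0.38714).
The interval (0.26886, 0.38714) does not contain 0, so the difference is significant.

significant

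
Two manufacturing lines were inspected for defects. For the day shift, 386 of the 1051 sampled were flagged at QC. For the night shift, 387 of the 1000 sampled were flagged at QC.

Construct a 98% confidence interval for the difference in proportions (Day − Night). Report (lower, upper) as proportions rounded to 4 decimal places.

(-0.0695, 0.0301)

p̂₁ = 386/1051 = 0.3673 and p̂₂ = 387/1000 = 0.3870.
SE₁ = √(p̂₁(1−p̂₁)/n₁) = √(0.3673·0.6327/1051) = 0.01487; SE₂ = √(0.3870·0.6130/1000) = 0.01540.
Independent samples: SE of the difference = √(SE₁² + SE₂²) = √(0.0002211169 + 0.00023716) = 0.02141.
z* for 98% confidence is 2.326, so the margin of error is 2.326 × 0.02141 = 0.04980.
Point estimate p̂₁ − p̂₂ = 0.3673 − 0.3870 = -0.0197.
-0.0197 ± 0.04980 → (-0.0695, 0.0301).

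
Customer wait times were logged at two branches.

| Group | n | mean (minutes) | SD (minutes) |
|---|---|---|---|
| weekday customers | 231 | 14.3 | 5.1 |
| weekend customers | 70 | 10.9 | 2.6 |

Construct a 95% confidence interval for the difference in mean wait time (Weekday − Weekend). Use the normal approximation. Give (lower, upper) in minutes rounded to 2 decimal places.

SE₁ = s₁/√n₁ = 5.1/√231 = 0.3356; SE₂ = 2.6/√70 = 0.3108.
Independent samples, unequal variances: SE_diff = √(SE₁² + SE₂²) = √(0.11262736 + 0.09659664) = 0.4574.
z* = 1.960, so margin of error = 1.960 × 0.4574 = 0.8965.
Difference in means = 14.3 − 10.9 = 3.4000.
3.4000 ± 0.8965 → (2.50, 4.30).

(2.50, 4.30)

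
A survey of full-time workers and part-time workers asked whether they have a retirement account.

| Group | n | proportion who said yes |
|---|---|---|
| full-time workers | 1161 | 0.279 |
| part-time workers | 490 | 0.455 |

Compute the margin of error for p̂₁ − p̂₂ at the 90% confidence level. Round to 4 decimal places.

0.0429

Each SE is √(p̂(1−p̂)/n): √(0.2790·0.7210/1161) = 0.01316 and √(0.4550·0.5450/490) = 0.02250.
SE(p̂₁ − p̂₂) = √(SE₁² + SE₂²) = √(0.0001731856 + 0.00050625) = 0.02607, since the two samples are independent.
At 90% confidence z* = 1.645; margin = 1.645 × 0.02607 = 0.04289.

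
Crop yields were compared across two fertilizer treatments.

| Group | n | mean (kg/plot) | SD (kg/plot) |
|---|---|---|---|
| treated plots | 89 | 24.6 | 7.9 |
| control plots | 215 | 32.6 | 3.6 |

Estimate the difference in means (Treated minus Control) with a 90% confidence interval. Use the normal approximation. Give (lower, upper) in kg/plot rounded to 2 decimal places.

(-9.44, -6.56)

Per-group SEs: s₁/√n₁ = 7.9/√89 = 0.8374, s₂/√n₂ = 3.6/√215 = 0.2455.
Unpooled SE of the difference: √(0.70123876 + 0.06027025) = 0.8726.
Margin of error = z* · SE = 1.645 × 0.8726 = 1.4354.
x̄₁ − x̄₂ = 24.6 − 32.6 = -8.0000.
CI: -8.0000 ± 1.4354 = (-9.44, -6.56).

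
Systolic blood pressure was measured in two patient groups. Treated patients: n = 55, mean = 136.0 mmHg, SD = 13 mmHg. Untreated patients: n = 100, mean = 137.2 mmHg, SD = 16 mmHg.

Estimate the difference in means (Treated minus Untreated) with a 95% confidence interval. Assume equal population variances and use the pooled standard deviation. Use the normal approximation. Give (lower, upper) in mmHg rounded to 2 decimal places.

(-6.14, 3.74)

Pooled variance s_p² = [54·13² + 99·16²] / (55+100−2) = 225.2941, so s_p = 15.0098.
SE_diff = s_p·√(1/n₁ + 1/n₂) = 15.0098·√(1/55 + 1/100) = 2.5198.
z* = 1.960; margin = 1.960 × 2.5198 = 4.9388.
Difference = 136.0 − 137.2 = -1.2000.
-1.2000 ± 4.9388 → (-6.14, 3.74).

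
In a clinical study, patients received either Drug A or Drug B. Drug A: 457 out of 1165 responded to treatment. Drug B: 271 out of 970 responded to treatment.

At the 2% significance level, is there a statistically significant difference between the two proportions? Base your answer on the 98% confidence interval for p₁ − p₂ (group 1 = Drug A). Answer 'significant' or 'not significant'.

Sample proportions: 457/1165 = 0.3923, 271/970 = 0.2794.
Each SE is √(p̂(1−p̂)/n): √(0.3923·0.6077/1165) = 0.01431 and √(0.2794·0.7206/970) = 0.01441.
SE(p̂₁ − p̂₂) = √(SE₁² + SE₂²) = √(0.0002047761 + 0.0002076481) = 0.02031, since the two samples are independent.
At 98% confidence z* = 2.326; margin = 2.326 × 0.02031 = 0.04724.
The difference is 0.3923 − 0.2794 = 0.1129, so the interval is 0.1129 ± 0.04724 = (0.06566, 0.16014).
The interval (0.06566, 0.16014) does not contain 0, so the difference is significant.

significant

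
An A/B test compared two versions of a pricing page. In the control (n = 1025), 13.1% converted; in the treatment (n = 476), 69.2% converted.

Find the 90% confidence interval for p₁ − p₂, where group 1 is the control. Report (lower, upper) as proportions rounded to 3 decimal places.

SE₁ = √(p̂₁(1−p̂₁)/n₁) = √(0.1310·0.8690/1025) = 0.01054; SE₂ = √(0.6920·0.3080/476) = 0.02116.
Independent samples: SE of the difference = √(SE₁² + SE₂²) = √(0.0001110916 + 0.0004477456) = 0.02364.
z* for 90% confidence is 1.645, so the margin of error is 1.645 × 0.02364 = 0.03889.
Point estimate p̂₁ − p̂₂ = 0.1310 − 0.6920 = -0.5610.
-0.5610 ± 0.03889 → (-0.600, -0.522).

(-0.600, -0.522)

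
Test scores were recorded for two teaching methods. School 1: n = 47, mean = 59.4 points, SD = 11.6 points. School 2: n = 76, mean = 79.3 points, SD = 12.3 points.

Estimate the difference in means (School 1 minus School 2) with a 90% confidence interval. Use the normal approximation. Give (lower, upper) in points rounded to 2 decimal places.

Standard errors of each mean: 11.6/√47 = 1.6920 and 12.3/√76 = 1.4109.
SE(x̄₁ − x̄₂) = √(1.6920² + 1.4109²) = 2.2031 for independent samples with unequal variances.
With z* = 1.645, the margin is 1.645 × 2.2031 = 3.6241.
x̄₁ − x̄₂ = 59.4 − 79.3 = -19.9000; the interval is -19.9000 ± 3.6241 = (-23.52, -16.28).

(-23.52, -16.28)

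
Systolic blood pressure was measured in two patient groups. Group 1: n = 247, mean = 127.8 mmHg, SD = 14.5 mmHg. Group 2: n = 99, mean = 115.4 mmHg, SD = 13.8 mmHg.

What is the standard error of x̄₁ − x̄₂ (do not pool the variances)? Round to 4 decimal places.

1.6658

Per-group SEs: s₁/√n₁ = 14.5/√247 = 0.9226, s₂/√n₂ = 13.8/√99 = 1.3870.
Unpooled SE of the difference: √(0.85119076 + 1.923769) = 1.6658.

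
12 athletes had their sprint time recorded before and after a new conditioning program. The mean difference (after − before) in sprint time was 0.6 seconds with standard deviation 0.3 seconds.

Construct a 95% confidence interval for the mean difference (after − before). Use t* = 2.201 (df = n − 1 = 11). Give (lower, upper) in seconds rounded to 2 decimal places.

Paired design: SE = s_d/√n = 0.3/√12 = 0.0866.
t* = 2.201; margin of error = 2.201 × 0.0866 = 0.1906.
0.6 ± 0.1906 → (0.41, 0.79).

(0.41, 0.79)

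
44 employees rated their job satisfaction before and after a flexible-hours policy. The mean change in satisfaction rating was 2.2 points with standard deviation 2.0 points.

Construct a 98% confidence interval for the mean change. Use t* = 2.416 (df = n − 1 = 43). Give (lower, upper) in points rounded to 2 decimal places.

This is a matched-pairs design, so SE = s_d/√n = 2.0/√44 = 0.3015.
Margin = 2.416 × 0.3015 = 0.7284; the interval is 2.2 ± 0.7284 = (1.47, 2.93).

(1.47, 2.93)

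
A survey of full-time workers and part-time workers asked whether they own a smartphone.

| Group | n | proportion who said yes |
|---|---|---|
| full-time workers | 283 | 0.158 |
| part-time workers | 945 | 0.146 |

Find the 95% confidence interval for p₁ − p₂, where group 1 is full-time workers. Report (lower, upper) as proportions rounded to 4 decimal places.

(-0.0361, 0.0601)

Each SE is √(p̂(1−p̂)/n): √(0.1580·0.8420/283) = 0.02168 and √(0.1460·0.8540/945) = 0.01149.
SE(p̂₁ − p̂₂) = √(SE₁² + SE₂²) = √(0.0004700224 + 0.0001320201) = 0.02454, since the two samples are independent.
At 95% confidence z* = 1.960; margin = 1.960 × 0.02454 = 0.04810.
The difference is 0.1580 − 0.1460 = 0.0120, so the interval is 0.0120 ± 0.04810 = (-0.0361, 0.0601).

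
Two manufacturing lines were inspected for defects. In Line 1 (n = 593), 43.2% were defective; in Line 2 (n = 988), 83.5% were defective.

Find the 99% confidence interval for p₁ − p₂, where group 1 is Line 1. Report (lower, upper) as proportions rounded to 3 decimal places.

(-0.464, -0.342)

Each SE is √(p̂(1−p̂)/n): √(0.4320·0.5680/593) = 0.02034 and √(0.8350·0.1650/988) = 0.01181.
SE(p̂₁ − p̂₂) = √(SE₁² + SE₂²) = √(0.0004137156 + 0.0001394761) = 0.02352, since the two samples are independent.
At 99% confidence z* = 2.576; margin = 2.576 × 0.02352 = 0.06059.
The difference is 0.4320 − 0.8350 = -0.4030, so the interval is -0.4030 ± 0.06059 = (-0.464, -0.342).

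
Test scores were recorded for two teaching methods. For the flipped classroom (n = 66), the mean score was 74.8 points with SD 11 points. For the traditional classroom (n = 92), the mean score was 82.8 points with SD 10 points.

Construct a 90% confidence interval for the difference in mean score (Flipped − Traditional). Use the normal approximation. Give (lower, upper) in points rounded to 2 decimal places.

(-10.81, -5.19)

SE₁ = s₁/√n₁ = 11/√66 = 1.3540; SE₂ = 10/√92 = 1.0426.
Independent samples, unequal variances: SE_diff = √(SE₁² + SE₂²) = √(1.833316 + 1.08701476) = 1.7089.
z* = 1.645, so margin of error = 1.645 × 1.7089 = 2.8111.
Difference in means = 74.8 − 82.8 = -8.0000.
-8.0000 ± 2.8111 → (-10.81, -5.19).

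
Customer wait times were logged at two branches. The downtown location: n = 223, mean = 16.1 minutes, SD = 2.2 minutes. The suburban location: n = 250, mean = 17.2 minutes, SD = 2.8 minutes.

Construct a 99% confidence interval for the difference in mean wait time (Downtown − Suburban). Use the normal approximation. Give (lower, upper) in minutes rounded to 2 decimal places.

(-1.69, -0.51)

SE₁ = s₁/√n₁ = 2.2/√223 = 0.1473; SE₂ = 2.8/√250 = 0.1771.
Independent samples, unequal variances: SE_diff = √(SE₁² + SE₂²) = √(0.02169729 + 0.03136441) = 0.2304.
z* = 2.576, so margin of error = 2.576 × 0.2304 = 0.5935.
Difference in means = 16.1 − 17.2 = -1.1000.
-1.1000 ± 0.5935 → (-1.69, -0.51).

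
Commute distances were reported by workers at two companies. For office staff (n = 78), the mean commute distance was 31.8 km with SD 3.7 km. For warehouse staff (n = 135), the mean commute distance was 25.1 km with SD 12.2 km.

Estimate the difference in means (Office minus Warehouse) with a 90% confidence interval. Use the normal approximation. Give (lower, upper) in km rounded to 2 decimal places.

(4.84, 8.56)

Per-group SEs: s₁/√n₁ = 3.7/√78 = 0.4189, s₂/√n₂ = 12.2/√135 = 1.0500.
Unpooled SE of the difference: √(0.17547721 + 1.1025) = 1.1305.
Margin of error = z* · SE = 1.645 × 1.1305 = 1.8597.
x̄₁ − x̄₂ = 31.8 − 25.1 = 6.7000.
CI: 6.7000 ± 1.8597 = (4.84, 8.56).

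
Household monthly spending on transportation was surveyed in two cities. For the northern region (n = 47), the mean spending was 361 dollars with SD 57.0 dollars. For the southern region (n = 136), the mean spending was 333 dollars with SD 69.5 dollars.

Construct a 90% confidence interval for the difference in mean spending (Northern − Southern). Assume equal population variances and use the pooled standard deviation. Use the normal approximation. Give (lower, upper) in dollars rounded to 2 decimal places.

s_p = √[((n₁−1)s₁² + (n₂−1)s₂²)/(n₁+n₂−2)] = √[(46·57.0² + 135·69.5²)/181] = 66.5461.
SE = 66.5461·√(1/47 + 1/136) = 11.2598.
With z* = 1.645, margin = 1.645 × 11.2598 = 18.5224.
x̄₁ − x̄₂ = 361 − 333 = 28.0000; interval 28.0000 ± 18.5224 = (9.48, 46.52).

(9.48, 46.52)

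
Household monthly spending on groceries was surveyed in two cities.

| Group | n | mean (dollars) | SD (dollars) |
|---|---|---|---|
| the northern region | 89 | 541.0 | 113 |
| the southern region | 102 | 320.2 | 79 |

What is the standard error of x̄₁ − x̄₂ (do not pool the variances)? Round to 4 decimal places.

Per-group SEs: s₁/√n₁ = 113/√89 = 11.9780, s₂/√n₂ = 79/√102 = 7.8222.
Unpooled SE of the difference: √(143.472484 + 61.18681284) = 14.3059.

14.3059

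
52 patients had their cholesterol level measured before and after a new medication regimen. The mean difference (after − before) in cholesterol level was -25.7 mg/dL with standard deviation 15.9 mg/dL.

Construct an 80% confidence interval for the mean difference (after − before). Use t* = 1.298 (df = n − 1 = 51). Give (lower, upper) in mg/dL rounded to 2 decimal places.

Paired design: SE = s_d/√n = 15.9/√52 = 2.2049.
t* = 1.298; margin of error = 1.298 × 2.2049 = 2.8620.
-25.7 ± 2.8620 → (-28.56, -22.84).

(-28.56, -22.84)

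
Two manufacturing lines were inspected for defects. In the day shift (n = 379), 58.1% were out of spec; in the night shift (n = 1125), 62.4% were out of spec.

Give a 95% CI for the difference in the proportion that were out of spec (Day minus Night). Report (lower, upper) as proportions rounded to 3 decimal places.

(-0.100, 0.014)

SE₁ = √(p̂₁(1−p̂₁)/n₁) = √(0.5810·0.4190/379) = 0.02534; SE₂ = √(0.6240·0.3760/1125) = 0.01444.
Independent samples: SE of the difference = √(SE₁² + SE₂²) = √(0.0006421156 + 0.0002085136) = 0.02917.
z* for 95% confidence is 1.960, so the margin of error is 1.960 × 0.02917 = 0.05717.
Point estimate p̂₁ − p̂₂ = 0.5810 − 0.6240 = -0.0430.
-0.0430 ± 0.05717 → (-0.100, 0.014).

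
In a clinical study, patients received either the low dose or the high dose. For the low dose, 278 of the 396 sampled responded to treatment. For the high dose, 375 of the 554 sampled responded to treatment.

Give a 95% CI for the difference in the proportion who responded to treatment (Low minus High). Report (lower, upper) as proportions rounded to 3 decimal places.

p̂₁ = 278/396 = 0.7020 and p̂₂ = 375/554 = 0.6769.
SE₁ = √(p̂₁(1−p̂₁)/n₁) = √(0.7020·0.2980/396) = 0.02298; SE₂ = √(0.6769·0.3231/554) = 0.01987.
Independent samples: SE of the difference = √(SE₁² + SE₂²) = √(0.0005280804 + 0.0003948169) = 0.03038.
z* for 95% confidence is 1.960, so the margin of error is 1.960 × 0.03038 = 0.05954.
Point estimate p̂₁ − p̂₂ = 0.7020 − 0.6769 = 0.0251.
0.0251 ± 0.05954 → (-0.034, 0.085).

(-0.034, 0.085)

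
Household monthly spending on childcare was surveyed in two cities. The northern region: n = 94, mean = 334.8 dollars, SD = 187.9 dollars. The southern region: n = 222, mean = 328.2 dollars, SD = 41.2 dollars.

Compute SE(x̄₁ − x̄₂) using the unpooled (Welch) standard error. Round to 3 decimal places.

19.577

Per-group SEs: s₁/√n₁ = 187.9/√94 = 19.3804, s₂/√n₂ = 41.2/√222 = 2.7652.
Unpooled SE of the difference: √(375.59990416 + 7.64633104) = 19.5767.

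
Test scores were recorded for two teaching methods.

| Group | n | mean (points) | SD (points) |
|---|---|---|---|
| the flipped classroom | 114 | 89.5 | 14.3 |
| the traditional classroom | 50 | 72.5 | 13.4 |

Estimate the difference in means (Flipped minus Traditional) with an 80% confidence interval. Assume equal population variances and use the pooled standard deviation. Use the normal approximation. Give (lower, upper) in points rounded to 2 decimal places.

(13.95, 20.05)

Pooled variance s_p² = [113·14.3² + 49·13.4²] / (114+50−2) = 196.9494, so s_p = 14.0339.
SE_diff = s_p·√(1/n₁ + 1/n₂) = 14.0339·√(1/114 + 1/50) = 2.3805.
z* = 1.282; margin = 1.282 × 2.3805 = 3.0518.
Difference = 89.5 − 72.5 = 17.0000.
17.0000 ± 3.0518 → (13.95, 20.05).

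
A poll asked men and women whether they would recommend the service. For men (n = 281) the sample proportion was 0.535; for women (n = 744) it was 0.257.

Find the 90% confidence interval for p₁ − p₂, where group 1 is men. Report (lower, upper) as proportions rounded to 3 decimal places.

SE₁ = √(p̂₁(1−p̂₁)/n₁) = √(0.5350·0.4650/281) = 0.02975; SE₂ = √(0.2570·0.7430/744) = 0.01602.
Independent samples: SE of the difference = √(SE₁² + SE₂²) = √(0.0008850625 + 0.0002566404) = 0.03379.
z* for 90% confidence is 1.645, so the margin of error is 1.645 × 0.03379 = 0.05558.
Point estimate p̂₁ − p̂₂ = 0.5350 − 0.2570 = 0.2780.
0.2780 ± 0.05558 → (0.222, 0.334).

(0.222, 0.334)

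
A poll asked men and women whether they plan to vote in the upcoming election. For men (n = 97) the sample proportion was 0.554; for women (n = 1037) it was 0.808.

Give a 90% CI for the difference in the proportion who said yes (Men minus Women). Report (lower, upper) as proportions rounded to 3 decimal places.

Each SE is √(p̂(1−p̂)/n): √(0.5540·0.4460/97) = 0.05047 and √(0.8080·0.1920/1037) = 0.01223.
SE(p̂₁ − p̂₂) = √(SE₁² + SE₂²) = √(0.0025472209 + 0.0001495729) = 0.05193, since the two samples are independent.
At 90% confidence z* = 1.645; margin = 1.645 × 0.05193 = 0.08542.
The difference is 0.5540 − 0.8080 = -0.2540, so the interval is -0.2540 ± 0.08542 = (-0.339, -0.169).

(-0.339, -0.169)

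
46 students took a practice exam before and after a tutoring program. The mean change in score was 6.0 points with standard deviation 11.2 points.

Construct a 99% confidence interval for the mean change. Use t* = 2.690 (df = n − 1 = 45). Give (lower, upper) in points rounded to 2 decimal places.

Paired design: SE = s_d/√n = 11.2/√46 = 1.6513.
t* = 2.690; margin of error = 2.690 × 1.6513 = 4.4420.
6.0 ± 4.4420 → (1.56, 10.44).

(1.56, 10.44)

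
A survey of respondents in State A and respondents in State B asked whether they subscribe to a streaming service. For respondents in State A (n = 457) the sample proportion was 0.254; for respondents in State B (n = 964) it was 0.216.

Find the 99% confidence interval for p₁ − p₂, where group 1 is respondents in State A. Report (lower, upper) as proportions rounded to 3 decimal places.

(-0.025, 0.101)

Each SE is √(p̂(1−p̂)/n): √(0.2540·0.7460/457) = 0.02036 and √(0.2160·0.7840/964) = 0.01325.
SE(p̂₁ − p̂₂) = √(SE₁² + SE₂²) = √(0.0004145296 + 0.0001755625) = 0.02429, since the two samples are independent.
At 99% confidence z* = 2.576; margin = 2.576 × 0.02429 = 0.06257.
The difference is 0.2540 − 0.2160 = 0.0380, so the interval is 0.0380 ± 0.06257 = (-0.025, 0.101).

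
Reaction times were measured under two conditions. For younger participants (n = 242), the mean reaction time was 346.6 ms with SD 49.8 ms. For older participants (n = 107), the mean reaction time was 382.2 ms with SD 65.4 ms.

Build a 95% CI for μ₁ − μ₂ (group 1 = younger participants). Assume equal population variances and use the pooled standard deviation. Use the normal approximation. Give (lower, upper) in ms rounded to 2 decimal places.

(-48.12, -23.08)

s_p = √[((n₁−1)s₁² + (n₂−1)s₂²)/(n₁+n₂−2)] = √[(241·49.8² + 106·65.4²)/347] = 55.0365.
SE = 55.0365·√(1/242 + 1/107) = 6.3895.
With z* = 1.960, margin = 1.960 × 6.3895 = 12.5234.
x̄₁ − x̄₂ = 346.6 − 382.2 = -35.6000; interval -35.6000 ± 12.5234 = (-48.12, -23.08).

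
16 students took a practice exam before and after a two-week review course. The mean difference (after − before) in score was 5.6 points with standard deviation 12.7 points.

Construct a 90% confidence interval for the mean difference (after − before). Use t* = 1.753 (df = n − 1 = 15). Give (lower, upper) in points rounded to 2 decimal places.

This is a matched-pairs design, so SE = s_d/√n = 12.7/√16 = 3.1750.
Margin = 1.753 × 3.1750 = 5.5658; the interval is 5.6 ± 5.5658 = (0.03, 11.17).

(0.03, 11.17)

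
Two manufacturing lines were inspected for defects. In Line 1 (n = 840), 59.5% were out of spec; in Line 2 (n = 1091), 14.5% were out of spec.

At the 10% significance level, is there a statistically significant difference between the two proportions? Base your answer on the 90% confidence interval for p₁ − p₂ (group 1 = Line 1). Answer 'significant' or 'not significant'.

The two standard errors are √(0.5950×0.4050/840) = 0.01694 and √(0.1450×0.8550/1091) = 0.01066.
Because the samples are independent, SE_diff = √(0.01694² + 0.01066²) = 0.02001.
Using z* = 1.645 for 90%, ME = 1.645 × 0.02001 = 0.03292.
p̂₁ − p̂₂ = 0.4500; interval 0.4500 ± 0.03292 gives (0.41708, 0.48292).
The interval (0.41708, 0.48292) does not contain 0, so the difference is significant.

significant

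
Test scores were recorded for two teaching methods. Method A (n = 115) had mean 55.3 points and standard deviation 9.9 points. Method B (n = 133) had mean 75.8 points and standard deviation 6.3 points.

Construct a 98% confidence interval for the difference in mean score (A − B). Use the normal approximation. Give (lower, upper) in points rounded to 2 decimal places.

SE₁ = s₁/√n₁ = 9.9/√115 = 0.9232; SE₂ = 6.3/√133 = 0.5463.
Independent samples, unequal variances: SE_diff = √(SE₁² + SE₂²) = √(0.85229824 + 0.29844369) = 1.0727.
z* = 2.326, so margin of error = 2.326 × 1.0727 = 2.4951.
Difference in means = 55.3 − 75.8 = -20.5000.
-20.5000 ± 2.4951 → (-23.00, -18.00).

(-23.00, -18.00)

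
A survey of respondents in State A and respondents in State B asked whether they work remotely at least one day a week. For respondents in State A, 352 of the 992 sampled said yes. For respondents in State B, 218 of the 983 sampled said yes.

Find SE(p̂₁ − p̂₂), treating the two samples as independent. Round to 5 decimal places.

0.02016

Sample proportions: 352/992 = 0.3548, 218/983 = 0.2218.
Each SE is √(p̂(1−p̂)/n): √(0.3548·0.6452/992) = 0.01519 and √(0.2218·0.7782/983) = 0.01325.
SE(p̂₁ − p̂₂) = √(SE₁² + SE₂²) = √(0.0002307361 + 0.0001755625) = 0.02016, since the two samples are independent.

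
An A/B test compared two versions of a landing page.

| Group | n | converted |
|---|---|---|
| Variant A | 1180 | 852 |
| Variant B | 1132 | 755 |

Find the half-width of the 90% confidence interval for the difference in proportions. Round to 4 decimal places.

p̂₁ = 852/1180 = 0.7220 and p̂₂ = 755/1132 = 0.6670.
SE₁ = √(p̂₁(1−p̂₁)/n₁) = √(0.7220·0.2780/1180) = 0.01304; SE₂ = √(0.6670·0.3330/1132) = 0.01401.
Independent samples: SE of the difference = √(SE₁² + SE₂²) = √(0.0001700416 + 0.0001962801) = 0.01914.
z* for 90% confidence is 1.645, so the margin of error is 1.645 × 0.01914 = 0.03149.

0.0315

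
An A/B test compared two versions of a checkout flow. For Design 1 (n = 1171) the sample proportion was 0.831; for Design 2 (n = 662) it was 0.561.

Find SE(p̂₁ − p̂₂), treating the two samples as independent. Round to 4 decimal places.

0.0222

Each SE is √(p̂(1−p̂)/n): √(0.8310·0.1690/1171) = 0.01095 and √(0.5610·0.4390/662) = 0.01929.
SE(p̂₁ − p̂₂) = √(SE₁² + SE₂²) = √(0.0001199025 + 0.0003721041) = 0.02218, since the two samples are independent.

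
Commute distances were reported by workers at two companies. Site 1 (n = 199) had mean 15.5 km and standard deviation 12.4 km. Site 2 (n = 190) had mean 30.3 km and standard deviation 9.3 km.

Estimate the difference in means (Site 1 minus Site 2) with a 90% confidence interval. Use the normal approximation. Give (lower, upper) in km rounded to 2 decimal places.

SE₁ = s₁/√n₁ = 12.4/√199 = 0.8790; SE₂ = 9.3/√190 = 0.6747.
Independent samples, unequal variances: SE_diff = √(SE₁² + SE₂²) = √(0.772641 + 0.45522009) = 1.1081.
z* = 1.645, so margin of error = 1.645 × 1.1081 = 1.8228.
Difference in means = 15.5 − 30.3 = -14.8000.
-14.8000 ± 1.8228 → (-16.62, -12.98).

(-16.62, -12.98)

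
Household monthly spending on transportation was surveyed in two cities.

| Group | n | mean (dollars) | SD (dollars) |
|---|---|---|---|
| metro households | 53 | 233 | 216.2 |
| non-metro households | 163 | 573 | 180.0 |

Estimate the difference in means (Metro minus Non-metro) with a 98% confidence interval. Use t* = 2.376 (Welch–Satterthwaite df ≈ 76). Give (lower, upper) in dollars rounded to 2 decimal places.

(-418.11, -261.89)

Standard errors of each mean: 216.2/√53 = 29.6974 and 180.0/√163 = 14.0987.
SE(x̄₁ − x̄₂) = √(29.6974² + 14.0987²) = 32.8741 for independent samples with unequal variances.
With t* = 2.376, the margin is 2.376 × 32.8741 = 78.1089.
x̄₁ − x̄₂ = 233 − 573 = -340.0000; the interval is -340.0000 ± 78.1089 = (-418.11, -261.89).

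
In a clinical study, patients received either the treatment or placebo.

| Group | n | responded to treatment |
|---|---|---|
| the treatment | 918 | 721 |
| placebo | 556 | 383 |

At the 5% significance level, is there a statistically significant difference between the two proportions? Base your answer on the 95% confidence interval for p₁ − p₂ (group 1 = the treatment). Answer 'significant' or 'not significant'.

First, p̂₁ = 721/918 = 0.7854; p̂₂ = 383/556 = 0.6888.
The two standard errors are √(0.7854×0.2146/918) = 0.01355 and √(0.6888×0.3112/556) = 0.01963.
Because the samples are independent, SE_diff = √(0.01355² + 0.01963²) = 0.02385.
Using z* = 1.960 for 95%, ME = 1.960 × 0.02385 = 0.04675.
p̂₁ − p̂₂ = 0.0966; interval 0.0966 ± 0.04675 gives (0.04985, 0.14335).
The interval (0.04985, 0.14335) does not contain 0, so the difference is significant.

significant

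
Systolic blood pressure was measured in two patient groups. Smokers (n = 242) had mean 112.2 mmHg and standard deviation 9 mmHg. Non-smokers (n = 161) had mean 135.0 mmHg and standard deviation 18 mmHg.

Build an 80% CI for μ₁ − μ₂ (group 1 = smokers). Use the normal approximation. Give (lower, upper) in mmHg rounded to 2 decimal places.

(-24.76, -20.84)

Per-group SEs: s₁/√n₁ = 9/√242 = 0.5785, s₂/√n₂ = 18/√161 = 1.4186.
Unpooled SE of the difference: √(0.33466225 + 2.01242596) = 1.5320.
Margin of error = z* · SE = 1.282 × 1.5320 = 1.9640.
x̄₁ − x̄₂ = 112.2 − 135.0 = -22.8000.
CI: -22.8000 ± 1.9640 = (-24.76, -20.84).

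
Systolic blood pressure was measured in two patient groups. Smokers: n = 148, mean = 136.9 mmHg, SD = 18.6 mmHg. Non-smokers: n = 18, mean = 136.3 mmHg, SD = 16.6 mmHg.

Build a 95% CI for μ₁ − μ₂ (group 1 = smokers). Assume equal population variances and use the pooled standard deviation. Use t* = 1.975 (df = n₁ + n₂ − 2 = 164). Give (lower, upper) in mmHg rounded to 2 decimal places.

s_p = √[((n₁−1)s₁² + (n₂−1)s₂²)/(n₁+n₂−2)] = √[(147·18.6² + 17·16.6²)/164] = 18.4028.
SE = 18.4028·√(1/148 + 1/18) = 4.5938.
With t* = 1.975, margin = 1.975 × 4.5938 = 9.0728.
x̄₁ − x̄₂ = 136.9 − 136.3 = 0.6000; interval 0.6000 ± 9.0728 = (-8.47, 9.67).

(-8.47, 9.67)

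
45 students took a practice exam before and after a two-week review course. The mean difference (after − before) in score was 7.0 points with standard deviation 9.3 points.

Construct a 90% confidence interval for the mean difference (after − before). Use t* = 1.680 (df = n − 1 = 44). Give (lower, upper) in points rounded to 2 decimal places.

(4.67, 9.33)

This is a matched-pairs design, so SE = s_d/√n = 9.3/√45 = 1.3864.
Margin = 1.680 × 1.3864 = 2.3292; the interval is 7.0 ± 2.3292 = (4.67, 9.33).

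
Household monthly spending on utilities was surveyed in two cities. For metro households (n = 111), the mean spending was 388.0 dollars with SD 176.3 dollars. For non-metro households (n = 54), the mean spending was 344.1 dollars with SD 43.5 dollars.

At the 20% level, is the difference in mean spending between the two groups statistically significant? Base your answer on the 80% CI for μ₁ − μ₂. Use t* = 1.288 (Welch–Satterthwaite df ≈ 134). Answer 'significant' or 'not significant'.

SE₁ = s₁/√n₁ = 176.3/√111 = 16.7337; SE₂ = 43.5/√54 = 5.9196.
Independent samples, unequal variances: SE_diff = √(SE₁² + SE₂²) = √(280.01671569 + 35.04166416) = 17.7499.
t* = 1.288, so margin of error = 1.288 × 17.7499 = 22.8619.
Difference in means = 388.0 − 344.1 = 43.9000.
43.9000 ± 22.8619 → (21.0381, 66.7619).
The interval (21.0381, 66.7619) does not contain 0, so the difference is significant.

significant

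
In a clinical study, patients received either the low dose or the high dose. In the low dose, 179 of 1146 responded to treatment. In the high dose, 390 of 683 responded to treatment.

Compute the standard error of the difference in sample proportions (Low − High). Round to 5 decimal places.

0.02176

p̂₁ = 179/1146 = 0.1562 and p̂₂ = 390/683 = 0.5710.
SE₁ = √(p̂₁(1−p̂₁)/n₁) = √(0.1562·0.8438/1146) = 0.01072; SE₂ = √(0.5710·0.4290/683) = 0.01894.
Independent samples: SE of the difference = √(SE₁² + SE₂²) = √(0.0001149184 + 0.0003587236) = 0.02176.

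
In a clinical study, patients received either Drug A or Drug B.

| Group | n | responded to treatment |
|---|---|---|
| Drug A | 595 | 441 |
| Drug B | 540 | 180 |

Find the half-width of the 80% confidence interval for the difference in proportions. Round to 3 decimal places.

0.035

Sample proportions: 441/595 = 0.7412, 180/540 = 0.3333.
Each SE is √(p̂(1−p̂)/n): √(0.7412·0.2588/595) = 0.01796 and √(0.3333·0.6667/540) = 0.02029.
SE(p̂₁ − p̂₂) = √(SE₁² + SE₂²) = √(0.0003225616 + 0.0004116841) = 0.02710, since the two samples are independent.
At 80% confidence z* = 1.282; margin = 1.282 × 0.02710 = 0.03474.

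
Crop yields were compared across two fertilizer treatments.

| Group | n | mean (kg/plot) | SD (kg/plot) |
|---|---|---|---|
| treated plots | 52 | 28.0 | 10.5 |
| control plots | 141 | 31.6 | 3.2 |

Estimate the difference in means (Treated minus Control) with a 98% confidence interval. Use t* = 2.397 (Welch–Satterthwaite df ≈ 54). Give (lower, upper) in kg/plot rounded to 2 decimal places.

(-7.15, -0.05)

Per-group SEs: s₁/√n₁ = 10.5/√52 = 1.4561, s₂/√n₂ = 3.2/√141 = 0.2695.
Unpooled SE of the difference: √(2.12022721 + 0.07263025) = 1.4808.
Margin of error = t* · SE = 2.397 × 1.4808 = 3.5495.
x̄₁ − x̄₂ = 28.0 − 31.6 = -3.6000.
CI: -3.6000 ± 3.5495 = (-7.15, -0.05).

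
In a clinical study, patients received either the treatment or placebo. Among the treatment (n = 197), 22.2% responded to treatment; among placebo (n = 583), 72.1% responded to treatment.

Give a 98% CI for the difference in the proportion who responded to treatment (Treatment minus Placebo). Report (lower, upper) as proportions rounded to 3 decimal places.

(-0.580, -0.418)

The two standard errors are √(0.2220×0.7780/197) = 0.02961 and √(0.7210×0.2790/583) = 0.01858.
Because the samples are independent, SE_diff = √(0.02961² + 0.01858²) = 0.03496.
Using z* = 2.326 for 98%, ME = 2.326 × 0.03496 = 0.08132.
p̂₁ − p̂₂ = -0.4990; interval -0.4990 ± 0.08132 gives (-0.580, -0.418).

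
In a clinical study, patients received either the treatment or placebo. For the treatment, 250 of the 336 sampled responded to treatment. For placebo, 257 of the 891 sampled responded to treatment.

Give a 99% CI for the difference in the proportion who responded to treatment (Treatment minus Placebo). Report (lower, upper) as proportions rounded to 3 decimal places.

p̂₁ = 250/336 = 0.7440 and p̂₂ = 257/891 = 0.2884.
SE₁ = √(p̂₁(1−p̂₁)/n₁) = √(0.7440·0.2560/336) = 0.02381; SE₂ = √(0.2884·0.7116/891) = 0.01518.
Independent samples: SE of the difference = √(SE₁² + SE₂²) = √(0.0005669161 + 0.0002304324) = 0.02824.
z* for 99% confidence is 2.576, so the margin of error is 2.576 × 0.02824 = 0.07275.
Point estimate p̂₁ − p̂₂ = 0.7440 − 0.2884 = 0.4556.
0.4556 ± 0.07275 → (0.383, 0.528).

(0.383, 0.528)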